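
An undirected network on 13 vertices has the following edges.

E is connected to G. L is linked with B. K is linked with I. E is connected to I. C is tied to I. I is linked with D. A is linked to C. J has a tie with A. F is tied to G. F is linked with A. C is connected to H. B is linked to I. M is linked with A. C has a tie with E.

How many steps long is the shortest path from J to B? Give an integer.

4

One shortest route is J – A – C – I – B, which uses 4 edges, and at distance 3 from J we only reach {E, G, H, I}, which does not include B. So d(J,B) = 4.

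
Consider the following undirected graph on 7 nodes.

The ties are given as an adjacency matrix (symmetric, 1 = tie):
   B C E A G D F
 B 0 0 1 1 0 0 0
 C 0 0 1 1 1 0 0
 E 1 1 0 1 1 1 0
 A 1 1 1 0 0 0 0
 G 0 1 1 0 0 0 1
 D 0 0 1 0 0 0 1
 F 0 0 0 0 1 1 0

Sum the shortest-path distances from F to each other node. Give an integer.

12

Distances from F: A:3, B:3, C:2, D:1, E:2, G:1.
Sum = 3 + 3 + 2 + 1 + 2 + 1 = 12.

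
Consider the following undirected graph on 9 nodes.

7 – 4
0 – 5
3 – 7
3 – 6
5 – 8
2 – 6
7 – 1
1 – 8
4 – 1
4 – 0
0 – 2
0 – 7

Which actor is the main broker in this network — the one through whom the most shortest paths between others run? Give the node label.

Unnormalized betweenness of each node: 0:10, 1:7/2, 2:3, 3:3, 4:1, 5:5/2, 6:1, 7:8, 8:1.
0 has the largest value, 10, making it the main broker — the node through which the most shortest paths run.

0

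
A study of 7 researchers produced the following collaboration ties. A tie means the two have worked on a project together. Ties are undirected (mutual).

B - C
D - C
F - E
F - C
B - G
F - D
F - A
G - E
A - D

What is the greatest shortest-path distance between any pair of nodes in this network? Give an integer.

3

Eccentricity of each node (its greatest distance to any other): A:3, B:3, C:2, D:3, E:2, F:2, G:3.
The maximum eccentricity is 3, realized for instance by the pair D–G via D – C – B – G. So the diameter is 3.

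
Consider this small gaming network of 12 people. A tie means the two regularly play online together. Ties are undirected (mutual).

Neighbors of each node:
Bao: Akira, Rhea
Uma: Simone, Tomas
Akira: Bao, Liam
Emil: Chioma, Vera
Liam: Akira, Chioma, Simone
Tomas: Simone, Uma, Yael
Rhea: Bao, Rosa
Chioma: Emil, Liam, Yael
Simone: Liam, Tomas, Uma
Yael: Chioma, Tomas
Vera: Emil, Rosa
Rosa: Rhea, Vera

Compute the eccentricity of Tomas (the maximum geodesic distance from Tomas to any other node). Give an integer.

5

Distances from Tomas: Akira:3, Bao:4, Chioma:2, Emil:3, Liam:2, Rhea:5, Rosa:5, Simone:1, Uma:1, Vera:4, Yael:1.
The largest is 5 (to Rhea and Rosa), so the eccentricity of Tomas is 5.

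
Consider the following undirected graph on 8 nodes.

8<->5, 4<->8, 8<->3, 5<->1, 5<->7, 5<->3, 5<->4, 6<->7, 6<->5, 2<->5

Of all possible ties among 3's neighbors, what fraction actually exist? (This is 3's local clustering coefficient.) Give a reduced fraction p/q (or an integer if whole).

3's neighbors: 5 and 8 (k = 2).
Possible neighbor pairs: C(2,2) = 1. Edges among them: 5–8 → e = 1.
Clustering(3) = 1/1.

1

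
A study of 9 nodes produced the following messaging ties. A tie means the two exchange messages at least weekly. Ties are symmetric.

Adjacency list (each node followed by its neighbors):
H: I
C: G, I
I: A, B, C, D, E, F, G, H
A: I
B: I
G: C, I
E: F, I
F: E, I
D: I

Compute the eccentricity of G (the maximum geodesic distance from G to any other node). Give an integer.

Distances from G: A:2, B:2, C:1, D:2, E:2, F:2, H:2, I:1.
The largest is 2 (to H, A, D, F, B, and E), so the eccentricity of G is 2.

2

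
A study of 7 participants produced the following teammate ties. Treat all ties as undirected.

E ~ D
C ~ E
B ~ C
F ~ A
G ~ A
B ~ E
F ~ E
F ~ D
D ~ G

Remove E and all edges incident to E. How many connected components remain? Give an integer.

Without E, the remaining ties split the others into: {A, D, F, G}; {B, C}.
That's 2 separate components.

2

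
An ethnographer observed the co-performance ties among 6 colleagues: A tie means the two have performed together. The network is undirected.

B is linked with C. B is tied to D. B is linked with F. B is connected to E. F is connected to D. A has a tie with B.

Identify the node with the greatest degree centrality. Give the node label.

Degrees — A:1, B:5, C:1, D:2, E:1, F:2.
The maximum is 5, attained only by B.

B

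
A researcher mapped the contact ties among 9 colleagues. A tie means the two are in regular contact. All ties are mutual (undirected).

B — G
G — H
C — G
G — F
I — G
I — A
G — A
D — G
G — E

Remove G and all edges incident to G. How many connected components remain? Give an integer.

Without G, the remaining ties split the others into: {F}; {E}; {H}; {B}; {A, I}; {D}; {C}.
That's 7 separate components.

7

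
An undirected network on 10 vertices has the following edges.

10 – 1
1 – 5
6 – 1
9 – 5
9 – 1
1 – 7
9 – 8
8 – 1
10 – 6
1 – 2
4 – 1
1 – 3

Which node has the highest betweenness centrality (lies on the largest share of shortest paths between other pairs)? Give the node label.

Unnormalized betweenness of each node: 1:65/2, 2:0, 3:0, 4:0, 5:0, 6:0, 7:0, 8:0, 9:1/2, 10:0.
1 has the largest value, 65/2, making it the main broker — the node through which the most shortest paths run.

1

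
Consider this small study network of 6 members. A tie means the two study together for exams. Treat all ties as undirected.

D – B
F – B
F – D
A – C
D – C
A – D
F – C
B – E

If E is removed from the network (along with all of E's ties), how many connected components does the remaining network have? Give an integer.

1

E's neighbors (B) remain reachable from one another through other ties, so the rest of the network stays in one piece.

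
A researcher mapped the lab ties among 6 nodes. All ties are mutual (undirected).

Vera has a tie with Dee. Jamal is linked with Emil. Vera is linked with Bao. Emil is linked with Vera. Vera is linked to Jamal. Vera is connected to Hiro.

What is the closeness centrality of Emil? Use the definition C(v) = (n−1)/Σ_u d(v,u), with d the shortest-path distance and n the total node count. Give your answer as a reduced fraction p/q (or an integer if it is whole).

5/8

Distances from Emil: Bao:2, Dee:2, Hiro:2, Jamal:1, Vera:1. Sum = 8.
n = 6, so closeness = 5/8.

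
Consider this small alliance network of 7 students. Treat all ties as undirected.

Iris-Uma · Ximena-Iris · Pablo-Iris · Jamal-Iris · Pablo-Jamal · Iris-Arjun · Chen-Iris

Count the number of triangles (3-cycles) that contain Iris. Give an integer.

Iris's neighbors: Arjun, Chen, Jamal, Pablo, Uma, and Ximena.
Neighbor pairs that are themselves tied: Iris–Jamal–Pablo. Each forms one triangle with Iris, for 1 in total.

1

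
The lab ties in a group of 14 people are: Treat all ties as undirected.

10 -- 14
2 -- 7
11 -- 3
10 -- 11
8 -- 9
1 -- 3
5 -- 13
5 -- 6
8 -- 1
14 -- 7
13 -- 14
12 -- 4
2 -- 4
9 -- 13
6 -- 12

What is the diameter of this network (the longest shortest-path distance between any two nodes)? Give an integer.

Eccentricity of each node (its greatest distance to any other): 1:7, 2:6, 3:7, 4:7, 5:5, 6:6, 7:5, 8:6, 9:5, 10:5, 11:6, 12:7, 13:4, 14:4.
The maximum eccentricity is 7, realized for instance by the pair 3–12 via 3 – 1 – 8 – 9 – 13 – 5 – 6 – 12. So the diameter is 7.

7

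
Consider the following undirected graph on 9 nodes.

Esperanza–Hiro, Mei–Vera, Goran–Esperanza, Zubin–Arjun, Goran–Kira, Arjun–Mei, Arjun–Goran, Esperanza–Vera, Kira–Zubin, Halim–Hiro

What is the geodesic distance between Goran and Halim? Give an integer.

One shortest route is Goran – Esperanza – Hiro – Halim, which uses 3 edges, and at distance 2 from Goran we only reach {Hiro, Mei, Vera, Zubin}, which does not include Halim. So d(Goran,Halim) = 3.

3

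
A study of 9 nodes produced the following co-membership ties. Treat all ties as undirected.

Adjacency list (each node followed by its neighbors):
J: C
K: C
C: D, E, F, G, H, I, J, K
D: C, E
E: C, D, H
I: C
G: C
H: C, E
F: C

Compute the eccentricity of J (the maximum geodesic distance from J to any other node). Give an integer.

Distances from J: C:1, D:2, E:2, F:2, G:2, H:2, I:2, K:2.
The largest is 2 (to H, K, E, D, F, I, and G), so the eccentricity of J is 2.

2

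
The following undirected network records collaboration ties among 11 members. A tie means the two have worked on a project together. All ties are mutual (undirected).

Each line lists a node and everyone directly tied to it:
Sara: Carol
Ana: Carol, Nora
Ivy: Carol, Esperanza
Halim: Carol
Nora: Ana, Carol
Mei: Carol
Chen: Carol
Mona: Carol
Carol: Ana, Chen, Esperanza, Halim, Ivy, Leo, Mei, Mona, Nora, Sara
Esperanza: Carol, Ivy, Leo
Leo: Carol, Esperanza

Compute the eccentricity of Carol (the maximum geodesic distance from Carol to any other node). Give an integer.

Distances from Carol: Ana:1, Chen:1, Esperanza:1, Halim:1, Ivy:1, Leo:1, Mei:1, Mona:1, Nora:1, Sara:1.
The largest is 1 (to Ivy, Ana, Sara, Mei, Chen, Leo, Mona, Esperanza, Nora, and Halim), so the eccentricity of Carol is 1.

1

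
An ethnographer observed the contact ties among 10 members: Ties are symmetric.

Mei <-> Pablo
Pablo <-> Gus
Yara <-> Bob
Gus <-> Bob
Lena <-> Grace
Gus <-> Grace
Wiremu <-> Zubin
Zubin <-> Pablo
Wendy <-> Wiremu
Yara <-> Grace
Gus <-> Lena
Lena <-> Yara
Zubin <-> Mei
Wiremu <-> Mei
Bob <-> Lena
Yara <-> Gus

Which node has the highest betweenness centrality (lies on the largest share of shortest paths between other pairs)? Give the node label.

Gus

Unnormalized betweenness of each node: Bob:0, Grace:0, Gus:61/3, Lena:1/3, Mei:6, Pablo:20, Wendy:0, Wiremu:8, Yara:1/3, Zubin:6.
Gus has the largest value, 61/3, making it the main broker — the node through which the most shortest paths run.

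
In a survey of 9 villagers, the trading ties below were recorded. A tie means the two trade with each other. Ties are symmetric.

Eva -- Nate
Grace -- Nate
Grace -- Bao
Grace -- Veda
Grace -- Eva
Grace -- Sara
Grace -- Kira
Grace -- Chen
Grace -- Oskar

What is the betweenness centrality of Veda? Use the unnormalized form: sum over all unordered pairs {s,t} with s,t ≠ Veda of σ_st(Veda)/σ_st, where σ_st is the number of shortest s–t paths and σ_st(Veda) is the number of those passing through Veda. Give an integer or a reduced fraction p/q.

No shortest path between any pair of other nodes passes through Veda.
Summing the contributions gives betweenness(Veda) = 0.

0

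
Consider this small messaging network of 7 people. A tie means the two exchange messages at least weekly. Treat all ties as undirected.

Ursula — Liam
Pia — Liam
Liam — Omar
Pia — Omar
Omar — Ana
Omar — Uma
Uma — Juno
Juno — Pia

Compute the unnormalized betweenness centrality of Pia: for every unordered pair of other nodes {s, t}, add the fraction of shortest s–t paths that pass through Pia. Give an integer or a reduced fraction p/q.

Pairs whose geodesics pass through Pia — Ursula–Juno: 1; Ana–Juno: 1/2; Juno–Liam: 1; Juno–Omar: 1/2.
All other pairs contribute 0.
Summing the contributions gives betweenness(Pia) = 3.

3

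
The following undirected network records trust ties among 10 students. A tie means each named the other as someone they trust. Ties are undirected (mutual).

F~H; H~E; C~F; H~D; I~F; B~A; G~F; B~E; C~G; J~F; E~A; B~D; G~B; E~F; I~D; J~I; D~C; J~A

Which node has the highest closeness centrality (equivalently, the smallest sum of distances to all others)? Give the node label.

Farness (sum of distances to all others) for each node — A:16, B:14, C:16, D:14, E:14, F:12, G:15, H:15, I:15, J:15.
The smallest farness is 12, for F, so F has the highest closeness.

F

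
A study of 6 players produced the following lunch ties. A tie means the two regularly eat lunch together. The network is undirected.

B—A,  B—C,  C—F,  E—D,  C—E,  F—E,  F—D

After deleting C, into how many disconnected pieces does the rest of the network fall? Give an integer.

2

Without C, the remaining ties split the others into: {A, B}; {D, E, F}.
That's 2 separate components.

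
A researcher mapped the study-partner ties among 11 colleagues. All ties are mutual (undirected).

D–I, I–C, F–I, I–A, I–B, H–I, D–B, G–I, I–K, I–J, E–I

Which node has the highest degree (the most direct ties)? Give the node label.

I

Degrees — A:1, B:2, C:1, D:2, E:1, F:1, G:1, H:1, I:10, J:1, K:1.
The maximum is 10, attained only by I.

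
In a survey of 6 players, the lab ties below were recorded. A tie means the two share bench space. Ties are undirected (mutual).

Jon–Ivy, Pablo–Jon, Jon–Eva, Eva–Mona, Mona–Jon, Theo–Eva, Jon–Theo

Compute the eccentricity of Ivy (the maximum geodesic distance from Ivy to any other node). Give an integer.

Distances from Ivy: Eva:2, Jon:1, Mona:2, Pablo:2, Theo:2.
The largest is 2 (to Mona, Eva, Theo, and Pablo), so the eccentricity of Ivy is 2.

2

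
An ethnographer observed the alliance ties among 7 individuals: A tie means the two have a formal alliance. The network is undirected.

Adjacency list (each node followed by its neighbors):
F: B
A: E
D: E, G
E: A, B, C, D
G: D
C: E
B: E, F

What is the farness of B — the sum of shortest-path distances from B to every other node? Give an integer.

11

Distances from B: A:2, C:2, D:2, E:1, F:1, G:3.
Sum = 2 + 2 + 2 + 1 + 1 + 3 = 11.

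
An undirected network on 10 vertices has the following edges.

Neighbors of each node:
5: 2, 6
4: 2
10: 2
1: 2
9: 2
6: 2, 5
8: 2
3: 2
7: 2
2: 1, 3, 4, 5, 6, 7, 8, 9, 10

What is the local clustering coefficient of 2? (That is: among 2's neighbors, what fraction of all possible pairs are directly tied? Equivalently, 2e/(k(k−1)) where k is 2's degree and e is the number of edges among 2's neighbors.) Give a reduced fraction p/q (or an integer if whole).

2's neighbors: 1, 3, 4, 5, 6, 7, 8, 9, and 10 (k = 9).
Possible neighbor pairs: C(9,2) = 36. Edges among them: 5–6 → e = 1.
Clustering(2) = 1/36.

1/36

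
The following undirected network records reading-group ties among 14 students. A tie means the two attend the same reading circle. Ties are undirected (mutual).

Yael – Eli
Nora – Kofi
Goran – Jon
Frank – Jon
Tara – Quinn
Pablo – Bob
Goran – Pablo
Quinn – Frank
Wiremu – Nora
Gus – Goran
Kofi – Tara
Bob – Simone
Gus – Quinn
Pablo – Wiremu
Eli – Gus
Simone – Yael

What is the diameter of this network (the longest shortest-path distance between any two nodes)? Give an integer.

Eccentricity of each node (its greatest distance to any other): Bob:5, Eli:5, Frank:5, Goran:4, Gus:4, Jon:4, Kofi:5, Nora:5, Pablo:4, Quinn:4, Simone:5, Tara:5, Wiremu:4, Yael:5.
The maximum eccentricity is 5, realized for instance by the pair Yael–Kofi via Yael – Eli – Gus – Quinn – Tara – Kofi. So the diameter is 5.

5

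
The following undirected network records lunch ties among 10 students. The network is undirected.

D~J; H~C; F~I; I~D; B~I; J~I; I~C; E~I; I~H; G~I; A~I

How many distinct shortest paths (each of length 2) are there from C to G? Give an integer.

The shortest distance is 2, and the only length-2 path is C–I–G. So there is exactly 1 shortest path.

1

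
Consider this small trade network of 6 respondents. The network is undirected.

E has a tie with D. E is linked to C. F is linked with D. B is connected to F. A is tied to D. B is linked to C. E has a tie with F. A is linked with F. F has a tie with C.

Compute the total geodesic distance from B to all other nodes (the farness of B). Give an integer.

8

Distances from B: A:2, C:1, D:2, E:2, F:1.
Sum = 2 + 1 + 2 + 2 + 1 = 8.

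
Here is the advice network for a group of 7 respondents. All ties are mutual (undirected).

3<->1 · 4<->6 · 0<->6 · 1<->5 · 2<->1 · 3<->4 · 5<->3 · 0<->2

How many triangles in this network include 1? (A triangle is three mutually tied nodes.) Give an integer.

1's neighbors: 2, 3, and 5.
Neighbor pairs that are themselves tied: 1–3–5. Each forms one triangle with 1, for 1 in total.

1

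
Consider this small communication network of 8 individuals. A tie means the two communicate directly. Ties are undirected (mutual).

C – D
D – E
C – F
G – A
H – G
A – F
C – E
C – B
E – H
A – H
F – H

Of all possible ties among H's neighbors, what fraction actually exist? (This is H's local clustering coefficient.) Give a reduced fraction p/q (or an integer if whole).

H's neighbors: A, E, F, and G (k = 4).
Possible neighbor pairs: C(4,2) = 6. Edges among them: A–F, A–G → e = 2.
Clustering(H) = 2/6 = 1/3.

1/3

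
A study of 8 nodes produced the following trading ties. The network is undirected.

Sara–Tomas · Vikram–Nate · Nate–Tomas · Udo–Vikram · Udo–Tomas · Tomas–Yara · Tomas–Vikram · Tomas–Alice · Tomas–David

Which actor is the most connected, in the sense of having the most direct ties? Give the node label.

Degrees — Alice:1, David:1, Nate:2, Sara:1, Tomas:7, Udo:2, Vikram:3, Yara:1.
The maximum is 7, attained only by Tomas.

Tomas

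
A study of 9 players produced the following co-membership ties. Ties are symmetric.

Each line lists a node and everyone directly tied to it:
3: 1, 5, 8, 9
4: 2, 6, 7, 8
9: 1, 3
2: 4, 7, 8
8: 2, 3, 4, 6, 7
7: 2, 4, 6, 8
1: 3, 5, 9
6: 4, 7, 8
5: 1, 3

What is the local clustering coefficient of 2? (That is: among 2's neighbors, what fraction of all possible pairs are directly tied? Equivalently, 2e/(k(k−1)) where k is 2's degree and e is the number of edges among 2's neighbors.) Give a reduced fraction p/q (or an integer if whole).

1

2's neighbors: 4, 7, and 8 (k = 3).
Possible neighbor pairs: C(3,2) = 3. Edges among them: 4–7, 4–8, 7–8 → e = 3.
Clustering(2) = 3/3 = 1.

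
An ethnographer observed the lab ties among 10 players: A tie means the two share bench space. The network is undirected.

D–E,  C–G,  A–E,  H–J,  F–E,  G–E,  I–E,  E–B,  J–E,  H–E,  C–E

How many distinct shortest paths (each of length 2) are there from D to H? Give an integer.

The shortest distance is 2, and the only length-2 path is D–E–H. So there is exactly 1 shortest path.

1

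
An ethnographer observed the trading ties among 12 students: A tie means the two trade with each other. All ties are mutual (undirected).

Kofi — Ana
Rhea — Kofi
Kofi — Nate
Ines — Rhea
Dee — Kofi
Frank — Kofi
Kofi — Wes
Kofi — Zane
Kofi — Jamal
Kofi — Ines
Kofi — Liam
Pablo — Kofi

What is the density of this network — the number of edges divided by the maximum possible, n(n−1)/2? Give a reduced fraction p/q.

There are 12 edges and 12 nodes, so the maximum possible is C(12,2) = 66.
Density = 12/66 = 2/11.

2/11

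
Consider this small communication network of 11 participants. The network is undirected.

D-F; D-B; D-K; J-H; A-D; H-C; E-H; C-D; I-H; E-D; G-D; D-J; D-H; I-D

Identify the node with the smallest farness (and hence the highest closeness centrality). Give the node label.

Farness (sum of distances to all others) for each node — A:19, B:19, C:18, D:10, E:18, F:19, G:19, H:15, I:18, J:18, K:19.
The smallest farness is 10, for D, so D has the highest closeness.

D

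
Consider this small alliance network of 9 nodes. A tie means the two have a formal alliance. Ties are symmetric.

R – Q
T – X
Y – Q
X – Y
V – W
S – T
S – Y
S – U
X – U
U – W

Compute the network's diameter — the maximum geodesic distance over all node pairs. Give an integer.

Eccentricity of each node (its greatest distance to any other): Q:5, R:6, S:3, T:4, U:4, V:6, W:5, X:3, Y:4.
The maximum eccentricity is 6, realized for instance by the pair V–R via V – W – U – X – Y – Q – R. So the diameter is 6.

6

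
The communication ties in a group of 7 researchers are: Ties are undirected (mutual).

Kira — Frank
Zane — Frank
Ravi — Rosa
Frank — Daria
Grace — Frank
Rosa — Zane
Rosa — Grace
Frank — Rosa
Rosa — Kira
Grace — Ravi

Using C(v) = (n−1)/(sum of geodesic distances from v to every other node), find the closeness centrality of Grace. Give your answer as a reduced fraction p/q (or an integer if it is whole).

Distances from Grace: Daria:2, Frank:1, Kira:2, Ravi:1, Rosa:1, Zane:2. Sum = 9.
n = 7, so closeness = 6/9 = 2/3.

2/3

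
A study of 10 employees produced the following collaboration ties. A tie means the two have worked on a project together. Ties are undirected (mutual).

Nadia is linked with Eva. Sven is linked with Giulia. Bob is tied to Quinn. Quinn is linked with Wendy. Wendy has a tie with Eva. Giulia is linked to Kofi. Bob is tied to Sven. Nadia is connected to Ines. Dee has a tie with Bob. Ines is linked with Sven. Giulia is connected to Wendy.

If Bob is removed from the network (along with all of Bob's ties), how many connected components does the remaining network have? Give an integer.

2

Without Bob, the remaining ties split the others into: {Eva, Giulia, Ines, Kofi, Nadia, Quinn, Sven, Wendy}; {Dee}.
That's 2 separate components.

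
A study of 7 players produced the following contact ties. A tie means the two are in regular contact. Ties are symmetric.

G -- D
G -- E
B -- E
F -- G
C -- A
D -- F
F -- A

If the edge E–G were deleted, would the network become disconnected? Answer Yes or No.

Without the E–G edge there is no alternate route between E and G, so the network disconnects. It is a bridge.

Yes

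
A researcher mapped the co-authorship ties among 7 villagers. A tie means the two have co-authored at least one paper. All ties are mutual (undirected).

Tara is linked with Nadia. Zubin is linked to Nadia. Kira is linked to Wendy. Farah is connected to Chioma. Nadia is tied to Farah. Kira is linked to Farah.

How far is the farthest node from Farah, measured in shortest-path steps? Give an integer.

2

Distances from Farah: Chioma:1, Kira:1, Nadia:1, Tara:2, Wendy:2, Zubin:2.
The largest is 2 (to Zubin, Tara, and Wendy), so the eccentricity of Farah is 2.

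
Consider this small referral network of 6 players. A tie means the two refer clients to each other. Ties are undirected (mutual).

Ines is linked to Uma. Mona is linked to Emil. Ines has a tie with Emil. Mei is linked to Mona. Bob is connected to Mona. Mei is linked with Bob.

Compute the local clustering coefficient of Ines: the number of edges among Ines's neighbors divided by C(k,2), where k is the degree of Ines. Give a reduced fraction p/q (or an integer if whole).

Ines's neighbors: Emil and Uma (k = 2).
Possible neighbor pairs: C(2,2) = 1. Edges among them: none → e = 0.
Clustering(Ines) = 0/1.

0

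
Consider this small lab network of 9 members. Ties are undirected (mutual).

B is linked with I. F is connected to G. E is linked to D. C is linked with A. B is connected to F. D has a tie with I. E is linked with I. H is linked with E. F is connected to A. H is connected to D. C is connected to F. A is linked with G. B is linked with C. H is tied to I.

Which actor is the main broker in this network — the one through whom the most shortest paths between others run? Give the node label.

Unnormalized betweenness of each node: A:1/2, B:16, C:5/2, D:0, E:0, F:8, G:0, H:0, I:15.
B has the largest value, 16, making it the main broker — the node through which the most shortest paths run.

B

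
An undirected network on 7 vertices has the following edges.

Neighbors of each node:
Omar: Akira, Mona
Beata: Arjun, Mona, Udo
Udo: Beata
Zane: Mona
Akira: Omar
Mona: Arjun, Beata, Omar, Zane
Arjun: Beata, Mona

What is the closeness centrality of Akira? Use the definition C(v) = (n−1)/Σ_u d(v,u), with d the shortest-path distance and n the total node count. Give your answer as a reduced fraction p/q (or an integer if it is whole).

Distances from Akira: Arjun:3, Beata:3, Mona:2, Omar:1, Udo:4, Zane:3. Sum = 16.
n = 7, so closeness = 6/16 = 3/8.

3/8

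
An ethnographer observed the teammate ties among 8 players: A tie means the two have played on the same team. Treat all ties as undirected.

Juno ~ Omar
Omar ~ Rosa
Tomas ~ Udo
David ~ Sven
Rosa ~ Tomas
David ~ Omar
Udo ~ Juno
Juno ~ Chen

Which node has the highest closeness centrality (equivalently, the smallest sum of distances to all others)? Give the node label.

Farness (sum of distances to all others) for each node — Chen:18, David:15, Juno:12, Omar:11, Rosa:14, Sven:21, Tomas:16, Udo:15.
The smallest farness is 11, for Omar, so Omar has the highest closeness.

Omar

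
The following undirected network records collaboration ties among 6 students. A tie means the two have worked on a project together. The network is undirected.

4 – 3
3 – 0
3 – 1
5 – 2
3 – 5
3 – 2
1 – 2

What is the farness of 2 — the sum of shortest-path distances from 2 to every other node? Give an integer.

Distances from 2: 0:2, 1:1, 3:1, 4:2, 5:1.
Sum = 2 + 1 + 1 + 2 + 1 = 7.

7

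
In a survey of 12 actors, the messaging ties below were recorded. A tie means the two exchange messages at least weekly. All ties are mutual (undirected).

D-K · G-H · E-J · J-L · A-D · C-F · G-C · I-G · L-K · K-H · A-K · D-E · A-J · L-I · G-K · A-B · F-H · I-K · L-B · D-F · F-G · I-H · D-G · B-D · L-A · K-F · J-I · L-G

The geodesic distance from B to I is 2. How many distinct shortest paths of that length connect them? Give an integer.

The shortest distance is 2, and the only length-2 path is B–L–I. So there is exactly 1 shortest path.

1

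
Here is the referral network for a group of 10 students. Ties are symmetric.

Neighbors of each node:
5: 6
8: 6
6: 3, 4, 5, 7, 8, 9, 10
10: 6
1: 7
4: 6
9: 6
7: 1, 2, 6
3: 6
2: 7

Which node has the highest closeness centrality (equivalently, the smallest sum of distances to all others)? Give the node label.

Farness (sum of distances to all others) for each node — 1:23, 2:23, 3:19, 4:19, 5:19, 6:11, 7:15, 8:19, 9:19, 10:19.
The smallest farness is 11, for 6, so 6 has the highest closeness.

6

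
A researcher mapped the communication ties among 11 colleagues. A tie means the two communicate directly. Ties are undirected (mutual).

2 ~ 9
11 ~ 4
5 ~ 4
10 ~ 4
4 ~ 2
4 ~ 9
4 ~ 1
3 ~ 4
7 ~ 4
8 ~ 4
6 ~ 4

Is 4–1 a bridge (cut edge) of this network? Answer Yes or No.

Without the 4–1 edge there is no alternate route between 4 and 1, so the network disconnects. It is a bridge.

Yes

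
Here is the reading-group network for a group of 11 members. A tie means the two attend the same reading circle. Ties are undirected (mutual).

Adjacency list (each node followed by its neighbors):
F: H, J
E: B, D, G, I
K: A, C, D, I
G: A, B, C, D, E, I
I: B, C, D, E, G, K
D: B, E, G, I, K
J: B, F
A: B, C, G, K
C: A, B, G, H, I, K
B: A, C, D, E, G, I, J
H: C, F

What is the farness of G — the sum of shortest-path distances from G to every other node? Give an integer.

15

Distances from G: A:1, B:1, C:1, D:1, E:1, F:3, H:2, I:1, J:2, K:2.
Sum = 1 + 1 + 1 + 1 + 1 + 3 + 2 + 1 + 2 + 2 = 15.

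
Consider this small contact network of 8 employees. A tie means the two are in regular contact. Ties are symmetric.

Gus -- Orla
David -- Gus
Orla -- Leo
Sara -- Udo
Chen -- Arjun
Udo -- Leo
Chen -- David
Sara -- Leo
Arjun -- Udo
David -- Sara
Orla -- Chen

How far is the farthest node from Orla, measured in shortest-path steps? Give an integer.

Distances from Orla: Arjun:2, Chen:1, David:2, Gus:1, Leo:1, Sara:2, Udo:2.
The largest is 2 (to Udo, Sara, David, and Arjun), so the eccentricity of Orla is 2.

2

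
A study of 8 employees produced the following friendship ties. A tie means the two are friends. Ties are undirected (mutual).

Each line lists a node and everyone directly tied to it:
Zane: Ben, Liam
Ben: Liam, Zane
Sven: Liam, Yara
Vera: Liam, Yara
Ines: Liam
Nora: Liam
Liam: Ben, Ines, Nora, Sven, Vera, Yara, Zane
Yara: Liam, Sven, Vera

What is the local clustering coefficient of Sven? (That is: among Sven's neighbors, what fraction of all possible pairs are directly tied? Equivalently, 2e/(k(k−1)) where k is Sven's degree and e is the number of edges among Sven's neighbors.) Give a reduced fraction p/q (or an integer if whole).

1

Sven's neighbors: Liam and Yara (k = 2).
Possible neighbor pairs: C(2,2) = 1. Edges among them: Liam–Yara → e = 1.
Clustering(Sven) = 1/1.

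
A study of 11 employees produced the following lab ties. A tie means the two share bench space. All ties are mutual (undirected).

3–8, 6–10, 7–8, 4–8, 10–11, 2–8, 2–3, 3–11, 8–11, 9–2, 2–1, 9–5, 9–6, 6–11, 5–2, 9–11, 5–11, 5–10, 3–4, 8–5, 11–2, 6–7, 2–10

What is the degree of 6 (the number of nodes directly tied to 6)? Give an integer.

6 is directly tied to 7, 9, 10, and 11. That is 4 neighbors, so the degree of 6 is 4.

4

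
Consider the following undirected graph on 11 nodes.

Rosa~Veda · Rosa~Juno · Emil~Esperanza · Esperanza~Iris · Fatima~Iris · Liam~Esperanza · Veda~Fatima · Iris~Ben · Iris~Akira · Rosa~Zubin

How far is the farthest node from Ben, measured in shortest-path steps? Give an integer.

5

Distances from Ben: Akira:2, Emil:3, Esperanza:2, Fatima:2, Iris:1, Juno:5, Liam:3, Rosa:4, Veda:3, Zubin:5.
The largest is 5 (to Zubin and Juno), so the eccentricity of Ben is 5.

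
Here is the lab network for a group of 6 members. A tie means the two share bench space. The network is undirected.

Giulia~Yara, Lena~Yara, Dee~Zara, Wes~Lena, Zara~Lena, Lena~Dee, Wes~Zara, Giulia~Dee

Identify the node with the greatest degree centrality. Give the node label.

Lena

Degrees — Dee:3, Giulia:2, Lena:4, Wes:2, Yara:2, Zara:3.
The maximum is 4, attained only by Lena.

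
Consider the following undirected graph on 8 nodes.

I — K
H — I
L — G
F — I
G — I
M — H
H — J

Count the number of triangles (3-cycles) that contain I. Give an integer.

0

I's neighbors are F, G, H, and K, but none of them are tied to each other, so no triangle contains I.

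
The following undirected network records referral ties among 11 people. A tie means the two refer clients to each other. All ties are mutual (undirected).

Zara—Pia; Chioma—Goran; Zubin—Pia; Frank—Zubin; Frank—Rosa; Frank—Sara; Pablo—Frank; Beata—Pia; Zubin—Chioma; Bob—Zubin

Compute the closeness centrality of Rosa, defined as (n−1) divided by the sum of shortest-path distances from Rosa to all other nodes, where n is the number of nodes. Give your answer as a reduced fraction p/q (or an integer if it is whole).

Distances from Rosa: Beata:4, Bob:3, Chioma:3, Frank:1, Goran:4, Pablo:2, Pia:3, Sara:2, Zara:4, Zubin:2. Sum = 28.
n = 11, so closeness = 10/28 = 5/14.

5/14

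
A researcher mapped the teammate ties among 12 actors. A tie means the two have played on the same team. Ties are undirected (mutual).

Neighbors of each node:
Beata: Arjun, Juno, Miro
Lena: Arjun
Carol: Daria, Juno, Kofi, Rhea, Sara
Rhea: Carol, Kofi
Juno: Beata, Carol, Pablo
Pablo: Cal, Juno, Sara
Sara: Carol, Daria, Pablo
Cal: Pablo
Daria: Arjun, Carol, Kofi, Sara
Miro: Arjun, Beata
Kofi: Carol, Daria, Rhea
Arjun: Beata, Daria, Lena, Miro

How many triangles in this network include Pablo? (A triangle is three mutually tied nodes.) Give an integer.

0

Pablo's neighbors are Cal, Juno, and Sara, but none of them are tied to each other, so no triangle contains Pablo.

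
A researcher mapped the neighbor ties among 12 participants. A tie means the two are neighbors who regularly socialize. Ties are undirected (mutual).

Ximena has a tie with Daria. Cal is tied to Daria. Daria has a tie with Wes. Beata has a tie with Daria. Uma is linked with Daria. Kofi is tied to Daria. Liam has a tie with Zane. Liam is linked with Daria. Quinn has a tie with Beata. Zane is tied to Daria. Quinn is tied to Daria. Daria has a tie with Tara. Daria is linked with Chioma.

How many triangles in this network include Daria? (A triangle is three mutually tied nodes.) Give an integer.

Daria's neighbors: Beata, Cal, Chioma, Kofi, Liam, Quinn, Tara, Uma, Wes, Ximena, and Zane.
Neighbor pairs that are themselves tied: Daria–Beata–Quinn; Daria–Liam–Zane. Each forms one triangle with Daria, for 2 in total.

2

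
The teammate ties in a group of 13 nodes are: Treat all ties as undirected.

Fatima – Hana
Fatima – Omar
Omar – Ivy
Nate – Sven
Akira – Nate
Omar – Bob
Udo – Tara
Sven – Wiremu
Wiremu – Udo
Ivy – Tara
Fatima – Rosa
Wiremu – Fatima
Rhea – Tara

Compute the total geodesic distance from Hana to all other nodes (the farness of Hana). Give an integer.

37

Distances from Hana: Akira:5, Bob:3, Fatima:1, Ivy:3, Nate:4, Omar:2, Rhea:5, Rosa:2, Sven:3, Tara:4, Udo:3, Wiremu:2.
Sum = 5 + 3 + 1 + 3 + 4 + 2 + 5 + 2 + 3 + 4 + 3 + 2 = 37.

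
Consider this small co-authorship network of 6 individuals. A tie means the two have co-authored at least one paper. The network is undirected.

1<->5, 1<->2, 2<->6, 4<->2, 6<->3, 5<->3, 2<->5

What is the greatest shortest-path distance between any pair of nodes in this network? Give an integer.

Eccentricity of each node (its greatest distance to any other): 1:2, 2:2, 3:3, 4:3, 5:2, 6:2.
The maximum eccentricity is 3, realized for instance by the pair 3–4 via 3 – 6 – 2 – 4. So the diameter is 3.

3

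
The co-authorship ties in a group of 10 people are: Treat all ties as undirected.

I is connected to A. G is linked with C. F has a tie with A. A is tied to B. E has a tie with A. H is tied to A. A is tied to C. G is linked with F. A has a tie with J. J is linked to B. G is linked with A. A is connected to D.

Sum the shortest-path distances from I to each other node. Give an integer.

17

Distances from I: A:1, B:2, C:2, D:2, E:2, F:2, G:2, H:2, J:2.
Sum = 1 + 2 + 2 + 2 + 2 + 2 + 2 + 2 + 2 = 17.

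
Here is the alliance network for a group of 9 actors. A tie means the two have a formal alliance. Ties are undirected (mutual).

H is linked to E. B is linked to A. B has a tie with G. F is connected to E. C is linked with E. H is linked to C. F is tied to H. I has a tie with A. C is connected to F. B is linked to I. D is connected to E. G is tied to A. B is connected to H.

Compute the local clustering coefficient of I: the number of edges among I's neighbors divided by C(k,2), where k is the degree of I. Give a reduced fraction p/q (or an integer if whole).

I's neighbors: A and B (k = 2).
Possible neighbor pairs: C(2,2) = 1. Edges among them: A–B → e = 1.
Clustering(I) = 1/1.

1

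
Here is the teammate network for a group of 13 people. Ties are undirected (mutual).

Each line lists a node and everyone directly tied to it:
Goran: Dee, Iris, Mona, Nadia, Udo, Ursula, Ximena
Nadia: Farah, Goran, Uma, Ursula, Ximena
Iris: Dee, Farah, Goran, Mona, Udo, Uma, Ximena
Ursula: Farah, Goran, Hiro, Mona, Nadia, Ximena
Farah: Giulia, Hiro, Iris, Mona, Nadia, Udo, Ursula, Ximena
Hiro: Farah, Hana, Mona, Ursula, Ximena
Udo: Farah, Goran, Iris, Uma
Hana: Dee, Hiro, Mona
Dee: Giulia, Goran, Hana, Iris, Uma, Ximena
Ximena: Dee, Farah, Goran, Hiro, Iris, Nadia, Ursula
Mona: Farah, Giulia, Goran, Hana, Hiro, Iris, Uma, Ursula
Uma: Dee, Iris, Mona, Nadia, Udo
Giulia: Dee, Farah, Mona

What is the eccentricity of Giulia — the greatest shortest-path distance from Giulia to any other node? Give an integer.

Distances from Giulia: Dee:1, Farah:1, Goran:2, Hana:2, Hiro:2, Iris:2, Mona:1, Nadia:2, Udo:2, Uma:2, Ursula:2, Ximena:2.
The largest is 2 (to Ximena, Iris, Goran, Uma, Hana, Hiro, Udo, Nadia, and Ursula), so the eccentricity of Giulia is 2.

2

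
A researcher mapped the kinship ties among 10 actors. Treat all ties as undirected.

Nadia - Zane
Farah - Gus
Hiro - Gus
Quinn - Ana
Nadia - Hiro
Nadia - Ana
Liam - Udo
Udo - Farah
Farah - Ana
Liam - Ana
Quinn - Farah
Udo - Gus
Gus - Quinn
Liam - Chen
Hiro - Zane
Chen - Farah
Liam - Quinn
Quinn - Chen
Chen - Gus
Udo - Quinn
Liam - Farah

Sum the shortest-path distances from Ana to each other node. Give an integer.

14

Distances from Ana: Chen:2, Farah:1, Gus:2, Hiro:2, Liam:1, Nadia:1, Quinn:1, Udo:2, Zane:2.
Sum = 2 + 1 + 2 + 2 + 1 + 1 + 1 + 2 + 2 = 14.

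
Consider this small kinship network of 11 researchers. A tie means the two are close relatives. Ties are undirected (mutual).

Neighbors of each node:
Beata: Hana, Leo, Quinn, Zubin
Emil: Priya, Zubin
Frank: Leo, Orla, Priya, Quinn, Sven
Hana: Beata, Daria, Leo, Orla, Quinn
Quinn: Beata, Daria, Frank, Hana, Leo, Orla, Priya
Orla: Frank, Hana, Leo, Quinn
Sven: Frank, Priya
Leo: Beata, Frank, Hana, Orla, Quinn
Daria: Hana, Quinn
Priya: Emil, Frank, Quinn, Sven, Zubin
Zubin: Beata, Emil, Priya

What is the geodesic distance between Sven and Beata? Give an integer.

3

One shortest route is Sven – Frank – Quinn – Beata, which uses 3 edges, and at distance 2 from Sven we only reach {Emil, Leo, Orla, Quinn, Zubin}, which does not include Beata. So d(Sven,Beata) = 3.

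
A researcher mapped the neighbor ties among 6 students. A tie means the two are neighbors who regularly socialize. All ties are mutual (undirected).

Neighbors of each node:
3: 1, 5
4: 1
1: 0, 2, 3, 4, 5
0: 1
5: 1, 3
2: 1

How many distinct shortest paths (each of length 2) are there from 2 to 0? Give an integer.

1

The shortest distance is 2, and the only length-2 path is 2–1–0. So there is exactly 1 shortest path.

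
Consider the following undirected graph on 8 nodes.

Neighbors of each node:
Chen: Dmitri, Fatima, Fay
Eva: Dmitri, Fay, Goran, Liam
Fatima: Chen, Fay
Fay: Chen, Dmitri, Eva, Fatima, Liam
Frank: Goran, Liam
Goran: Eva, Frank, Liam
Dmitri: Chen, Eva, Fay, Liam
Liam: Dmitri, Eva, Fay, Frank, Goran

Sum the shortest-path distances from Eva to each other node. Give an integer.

Distances from Eva: Chen:2, Dmitri:1, Fatima:2, Fay:1, Frank:2, Goran:1, Liam:1.
Sum = 2 + 1 + 2 + 1 + 2 + 1 + 1 = 10.

10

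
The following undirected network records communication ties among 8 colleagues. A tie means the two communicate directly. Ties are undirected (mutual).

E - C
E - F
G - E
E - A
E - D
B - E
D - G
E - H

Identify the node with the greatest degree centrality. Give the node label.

Degrees — A:1, B:1, C:1, D:2, E:7, F:1, G:2, H:1.
The maximum is 7, attained only by E.

E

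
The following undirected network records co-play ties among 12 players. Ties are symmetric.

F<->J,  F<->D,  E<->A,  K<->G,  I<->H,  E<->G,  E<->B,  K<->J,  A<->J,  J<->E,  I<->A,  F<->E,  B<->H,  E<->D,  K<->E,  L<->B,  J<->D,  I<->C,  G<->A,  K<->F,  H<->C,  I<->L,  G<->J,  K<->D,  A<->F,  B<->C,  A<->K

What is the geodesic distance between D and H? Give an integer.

One shortest route is D – E – B – H, which uses 3 edges, and at distance 2 from D we only reach {A, B, G}, which does not include H. So d(D,H) = 3.

3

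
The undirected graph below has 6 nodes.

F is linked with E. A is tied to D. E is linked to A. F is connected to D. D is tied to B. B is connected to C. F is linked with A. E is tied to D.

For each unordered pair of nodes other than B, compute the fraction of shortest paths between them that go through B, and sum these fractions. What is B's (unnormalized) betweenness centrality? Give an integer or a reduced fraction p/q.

4

Pairs whose geodesics pass through B — C–A: 1; C–D: 1; C–E: 1; C–F: 1.
All other pairs contribute 0.
Summing the contributions gives betweenness(B) = 4.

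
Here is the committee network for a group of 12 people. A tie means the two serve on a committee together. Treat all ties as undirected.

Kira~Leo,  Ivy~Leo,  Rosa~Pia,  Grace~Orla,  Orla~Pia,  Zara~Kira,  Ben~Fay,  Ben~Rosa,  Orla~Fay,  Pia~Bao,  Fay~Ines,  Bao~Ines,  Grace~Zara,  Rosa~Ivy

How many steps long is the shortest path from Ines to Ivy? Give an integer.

One shortest route is Ines – Bao – Pia – Rosa – Ivy, which uses 4 edges, and at distance 3 from Ines we only reach {Grace, Rosa}, which does not include Ivy. So d(Ines,Ivy) = 4.

4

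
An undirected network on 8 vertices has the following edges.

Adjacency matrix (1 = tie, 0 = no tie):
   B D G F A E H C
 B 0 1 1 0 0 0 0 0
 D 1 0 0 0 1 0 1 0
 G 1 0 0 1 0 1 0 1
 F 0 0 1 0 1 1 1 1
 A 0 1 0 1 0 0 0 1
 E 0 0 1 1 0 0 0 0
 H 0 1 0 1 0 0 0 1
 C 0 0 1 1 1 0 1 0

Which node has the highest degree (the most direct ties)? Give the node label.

F

Degrees — A:3, B:2, C:4, D:3, E:2, F:5, G:4, H:3.
The maximum is 5, attained only by F.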